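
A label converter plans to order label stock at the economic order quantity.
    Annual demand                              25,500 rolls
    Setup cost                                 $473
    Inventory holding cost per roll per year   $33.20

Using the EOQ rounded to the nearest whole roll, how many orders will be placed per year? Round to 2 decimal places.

EOQ = √(2DS/H) = √(2 × 25,500 × 473 / 33.2)
    = √(726,596.39) ≈ 852.41 → Q = 852
N = D/Q = 25,500/852 ≈ 29.930 orders/yr

29.93 orders per year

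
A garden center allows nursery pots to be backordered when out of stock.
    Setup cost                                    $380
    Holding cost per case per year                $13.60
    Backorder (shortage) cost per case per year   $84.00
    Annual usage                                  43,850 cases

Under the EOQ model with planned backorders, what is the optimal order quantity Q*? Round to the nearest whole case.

Q* = √(2DS/H) · √((H + b)/b)
   = √(2 × 43,850 × 380 / 13.6) · √((13.6 + 84) / 84)
   = 1,565.389 × 1.0779 ≈ 1,687.36

1,687 cases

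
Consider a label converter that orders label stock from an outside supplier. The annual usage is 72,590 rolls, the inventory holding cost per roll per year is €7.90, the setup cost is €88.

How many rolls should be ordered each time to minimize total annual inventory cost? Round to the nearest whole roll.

EOQ = √(2DS/H) = √(2 × 72,590 × 88 / 7.9)
    = √(1,617,194.94) ≈ 1,271.69

1,272 rolls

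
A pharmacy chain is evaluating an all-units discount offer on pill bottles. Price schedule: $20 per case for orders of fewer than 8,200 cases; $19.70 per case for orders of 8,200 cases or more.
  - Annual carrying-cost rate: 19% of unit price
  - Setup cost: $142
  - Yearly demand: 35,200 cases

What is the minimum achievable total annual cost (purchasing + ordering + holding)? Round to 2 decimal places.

H₁ = 19%×$20 = $3.8000;  H₂ = 19%×$19.70 = $3.7430
EOQ₁ = √(2×35,200×142/3.8000) = 1,621.95  (< 8,200, feasible at tier 1)
EOQ₂ = √(2×35,200×142/3.7430) = 1,634.26  (< 8,200 → use Q = 8,200 at tier-2 price)
TC(tier 1 (EOQ₁), Q≈1,622.0) = $710,163.43
TC(tier 2, Q≈8,200.0) = $709,395.86
Minimum at tier 2: $709,395.86

$709,395.86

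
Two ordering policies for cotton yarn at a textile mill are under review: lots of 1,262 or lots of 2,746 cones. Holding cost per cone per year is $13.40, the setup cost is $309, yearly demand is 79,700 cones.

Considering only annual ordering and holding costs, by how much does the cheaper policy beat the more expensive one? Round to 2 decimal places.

For each Q, cost = (D/Q)·S + (Q/2)·H.
TC(1,262) = (79,700/1,262)×309 + (1,262/2)×13.4 = $27,969.90
TC(2,746) = (79,700/2,746)×309 + (2,746/2)×13.4 = $27,366.63
Lots of 2,746 are cheaper by $603.27.

$603.27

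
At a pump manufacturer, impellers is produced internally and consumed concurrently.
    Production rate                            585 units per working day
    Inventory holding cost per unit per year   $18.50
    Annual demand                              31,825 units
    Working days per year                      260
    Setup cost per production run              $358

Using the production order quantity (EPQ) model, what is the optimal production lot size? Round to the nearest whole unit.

1,248 units

d = 31,825/260 = 122.4038 units/day;  effective holding cost H(1 − d/p) = 18.5·(1 − 122.4038/585) = 14.62911
Q* = √(2DS / H_eff) = √(2·31,825·358 / 14.62911) ≈ 1,248.05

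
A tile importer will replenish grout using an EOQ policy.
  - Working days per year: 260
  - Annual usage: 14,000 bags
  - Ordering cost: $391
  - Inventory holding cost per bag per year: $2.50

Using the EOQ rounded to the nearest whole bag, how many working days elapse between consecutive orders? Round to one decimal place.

38.9 days

2DS/H = 2·14,000·391/2.5 = 4,379,200.00
EOQ = √4,379,200.00 ≈ 2,092.65 → Q = 2,093 bags
Days between orders = 260 / (D/Q) = 260 / 6.689 ≈ 38.870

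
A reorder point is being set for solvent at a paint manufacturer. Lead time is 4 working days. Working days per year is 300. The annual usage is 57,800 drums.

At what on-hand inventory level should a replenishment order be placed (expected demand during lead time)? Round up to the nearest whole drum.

Daily demand d = 57,800 / 300 = 192.667 drums/day
Demand during lead time = 192.667 × 4 = 770.67
Reorder point = 770.67 → round up

771 drums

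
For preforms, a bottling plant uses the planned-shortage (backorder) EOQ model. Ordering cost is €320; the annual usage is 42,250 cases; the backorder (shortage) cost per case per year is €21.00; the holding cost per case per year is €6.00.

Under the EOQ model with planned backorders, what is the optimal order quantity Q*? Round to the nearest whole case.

2,407 cases

Basic EOQ = √(2·42,250·320/6) = 2,122.891
Backorder adjustment √((H+b)/b) = √((6+21)/21) = 1.1339
Q* = 2,122.891 × 1.1339 ≈ 2,407.13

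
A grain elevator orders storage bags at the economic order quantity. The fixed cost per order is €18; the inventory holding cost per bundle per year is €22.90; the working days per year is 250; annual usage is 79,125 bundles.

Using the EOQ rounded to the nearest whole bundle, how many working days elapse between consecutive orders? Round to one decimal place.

Q* = √(2·D·S / H) = √(2·79,125·18 / 22.9) = √124,388.6 ≈ 352.69 → Q = 353 bundles
Days between orders = 250 / (D/Q) = 250 / 224.150 ≈ 1.115

1.1 days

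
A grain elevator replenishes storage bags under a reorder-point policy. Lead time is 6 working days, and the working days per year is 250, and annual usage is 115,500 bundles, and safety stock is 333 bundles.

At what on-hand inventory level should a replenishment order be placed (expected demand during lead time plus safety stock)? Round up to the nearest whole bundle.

Daily demand d = 115,500 / 250 = 462.000 bundles/day
Demand during lead time = 462.000 × 6 = 2,772.00
Reorder point = 2,772.00 + 333 = 3,105.00 → round up

3,105 bundles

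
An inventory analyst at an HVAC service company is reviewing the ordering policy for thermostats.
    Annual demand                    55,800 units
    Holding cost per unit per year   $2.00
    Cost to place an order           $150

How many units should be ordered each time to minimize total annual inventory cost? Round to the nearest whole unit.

2,893 units

Q* = √(2·D·S / H) = √(2·55,800·150 / 2) = √8,370,000.0 ≈ 2,893.10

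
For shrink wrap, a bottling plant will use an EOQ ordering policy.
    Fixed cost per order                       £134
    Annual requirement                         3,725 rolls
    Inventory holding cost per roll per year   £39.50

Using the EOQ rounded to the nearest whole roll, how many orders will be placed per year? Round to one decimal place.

Q* = √(2·D·S / H) = √(2·3,725·134 / 39.5) = √25,273.4 ≈ 158.98 → Q = 159
Orders per year = D/Q = 3,725 / 159 = 23.428

23.4 orders per year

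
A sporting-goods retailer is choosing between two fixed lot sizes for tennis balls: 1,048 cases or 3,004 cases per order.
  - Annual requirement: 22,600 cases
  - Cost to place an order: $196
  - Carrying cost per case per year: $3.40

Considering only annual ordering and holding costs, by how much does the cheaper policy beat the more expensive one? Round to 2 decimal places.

$573.05

Annual cost at Q: ordering D·S/Q plus holding Q·H/2.
TC(1,048) = (22,600/1,048)×196 + (1,048/2)×3.4 = $6,008.32
TC(3,004) = (22,600/3,004)×196 + (3,004/2)×3.4 = $6,581.37
Lots of 1,048 are cheaper by $573.05.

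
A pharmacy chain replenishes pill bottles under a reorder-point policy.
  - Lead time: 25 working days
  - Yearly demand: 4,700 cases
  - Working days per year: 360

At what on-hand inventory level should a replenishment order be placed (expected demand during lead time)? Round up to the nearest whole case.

Daily demand d = 4,700 / 360 = 13.056 cases/day
Demand during lead time = 13.056 × 25 = 326.39
Reorder point = 326.39 → round up

327 cases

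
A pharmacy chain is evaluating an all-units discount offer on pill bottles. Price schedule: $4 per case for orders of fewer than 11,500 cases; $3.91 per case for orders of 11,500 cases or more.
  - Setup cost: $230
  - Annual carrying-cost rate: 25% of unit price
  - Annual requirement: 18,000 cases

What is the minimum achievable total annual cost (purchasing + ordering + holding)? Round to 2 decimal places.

$74,877.50

H₁ = 25%×$4 = $1.0000;  H₂ = 25%×$3.91 = $0.9775
EOQ₁ = √(2×18,000×230/1.0000) = 2,877.50  (< 11,500, feasible at tier 1)
EOQ₂ = √(2×18,000×230/0.9775) = 2,910.43  (< 11,500 → use Q = 11,500 at tier-2 price)
TC(tier 1 (EOQ₁), Q≈2,877.5) = $74,877.50
TC(tier 2, Q≈11,500.0) = $76,360.62
Minimum at tier 1 (EOQ₁): $74,877.50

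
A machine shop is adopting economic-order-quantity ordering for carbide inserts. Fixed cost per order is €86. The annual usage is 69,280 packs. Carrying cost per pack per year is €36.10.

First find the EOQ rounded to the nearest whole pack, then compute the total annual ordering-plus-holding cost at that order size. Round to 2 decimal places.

Q* = √(2·D·S / H) = √(2·69,280·86 / 36.1) = √330,087.5 ≈ 574.53 → Q = 575 packs
Annual ordering cost = (D/Q)·S = (69,280/575) × 86 = €10,361.88
Annual holding cost  = (Q/2)·H = (575/2) × 36.1 = €10,378.75
Total = €10,361.88 + €10,378.75 = €20,740.63

€20,740.63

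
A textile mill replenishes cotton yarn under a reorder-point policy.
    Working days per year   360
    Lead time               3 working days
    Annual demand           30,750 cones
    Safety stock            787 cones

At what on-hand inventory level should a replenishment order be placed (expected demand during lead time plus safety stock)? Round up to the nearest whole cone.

1,044 cones

Daily demand d = 30,750 / 360 = 85.417 cones/day
Demand during lead time = 85.417 × 3 = 256.25
Reorder point = 256.25 + 787 = 1,043.25 → round up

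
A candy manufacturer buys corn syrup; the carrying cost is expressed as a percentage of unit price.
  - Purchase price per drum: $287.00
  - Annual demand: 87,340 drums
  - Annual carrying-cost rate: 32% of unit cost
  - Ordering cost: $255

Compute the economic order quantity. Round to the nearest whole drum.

696 drums

Holding cost per drum per year: H = 32% × $287 = $91.8400
2DS/H = 2·87,340·255/91.84 = 485,010.89
EOQ = √485,010.89 ≈ 696.43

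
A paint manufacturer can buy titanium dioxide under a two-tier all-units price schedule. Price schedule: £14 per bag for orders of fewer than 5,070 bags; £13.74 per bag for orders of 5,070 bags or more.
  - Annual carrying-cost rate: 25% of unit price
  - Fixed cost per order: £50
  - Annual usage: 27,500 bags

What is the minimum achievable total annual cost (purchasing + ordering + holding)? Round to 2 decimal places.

H₁ = 25%×£14 = £3.5000;  H₂ = 25%×£13.74 = £3.4350
EOQ₁ = √(2×27,500×50/3.5000) = 886.41  (< 5,070, feasible at tier 1)
EOQ₂ = √(2×27,500×50/3.4350) = 894.75  (< 5,070 → use Q = 5,070 at tier-2 price)
TC(tier 1 (EOQ₁), Q≈886.4) = £388,102.42
TC(tier 2, Q≈5,070.0) = £386,828.93
Minimum at tier 2: £386,828.93

£386,828.93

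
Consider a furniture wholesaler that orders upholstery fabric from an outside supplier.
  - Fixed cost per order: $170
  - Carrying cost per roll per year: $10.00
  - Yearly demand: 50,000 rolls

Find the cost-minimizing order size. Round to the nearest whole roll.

Optimal lot size Q* = (2 × 50,000 × $170 / $10)^½ ≈ 1,303.84

1,304 rolls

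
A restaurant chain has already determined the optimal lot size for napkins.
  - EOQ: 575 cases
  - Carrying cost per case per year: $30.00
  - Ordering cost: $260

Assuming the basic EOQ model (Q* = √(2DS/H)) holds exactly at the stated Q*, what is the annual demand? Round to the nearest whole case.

Since Q* = (2DS/H)^½, squaring gives Q*²·H = 2DS.
D = Q²H / (2S) = 575² × 30 / (2 × 260) = 19,074.52

19,075 cases per year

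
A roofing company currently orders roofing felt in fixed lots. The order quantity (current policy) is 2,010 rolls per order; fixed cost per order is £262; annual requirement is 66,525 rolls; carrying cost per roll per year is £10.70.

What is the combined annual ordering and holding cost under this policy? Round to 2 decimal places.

Orders/yr = 66,525/2,010 = 33.097; ordering cost = 33.097 × £262 = £8,671.42
Average inventory = 2,010/2 = 1005; holding cost = 1005 × £10.7 = £10,753.50
Total = £8,671.42 + £10,753.50 = £19,424.92

£19,424.92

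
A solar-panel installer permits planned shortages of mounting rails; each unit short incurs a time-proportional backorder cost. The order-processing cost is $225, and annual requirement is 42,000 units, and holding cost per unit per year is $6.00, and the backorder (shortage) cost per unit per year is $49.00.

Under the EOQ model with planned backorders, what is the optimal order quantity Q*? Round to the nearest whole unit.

1,880 units

Basic EOQ = √(2·42,000·225/6) = 1,774.824
Backorder adjustment √((H+b)/b) = √((6+49)/49) = 1.0595
Q* = 1,774.824 × 1.0595 ≈ 1,880.35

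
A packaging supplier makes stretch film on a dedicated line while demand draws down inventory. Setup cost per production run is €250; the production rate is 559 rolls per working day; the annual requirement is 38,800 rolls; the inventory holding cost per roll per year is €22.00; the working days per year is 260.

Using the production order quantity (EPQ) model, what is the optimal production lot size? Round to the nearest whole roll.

d = 38,800/260 = 149.2308 rolls/day;  effective holding cost H(1 − d/p) = 22·(1 − 149.2308/559) = 16.12687
Q* = √(2DS / H_eff) = √(2·38,800·250 / 16.12687) ≈ 1,096.80

1,097 rolls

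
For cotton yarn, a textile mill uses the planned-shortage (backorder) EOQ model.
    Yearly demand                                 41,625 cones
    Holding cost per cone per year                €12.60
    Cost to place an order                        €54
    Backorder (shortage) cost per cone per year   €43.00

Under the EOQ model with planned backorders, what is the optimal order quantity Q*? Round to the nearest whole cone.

Basic EOQ = √(2·41,625·54/12.6) = 597.315
Backorder adjustment √((H+b)/b) = √((12.6+43)/43) = 1.1371
Q* = 597.315 × 1.1371 ≈ 679.21

679 cones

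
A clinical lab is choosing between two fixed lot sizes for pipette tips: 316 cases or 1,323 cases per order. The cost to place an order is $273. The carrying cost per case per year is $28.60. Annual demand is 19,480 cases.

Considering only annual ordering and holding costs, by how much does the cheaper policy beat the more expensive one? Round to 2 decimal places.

Annual cost at Q: ordering D·S/Q plus holding Q·H/2.
TC(316) = (19,480/316)×273 + (316/2)×28.6 = $21,348.04
TC(1,323) = (19,480/1,323)×273 + (1,323/2)×28.6 = $22,938.58
Lots of 316 are cheaper by $1,590.54.

$1,590.54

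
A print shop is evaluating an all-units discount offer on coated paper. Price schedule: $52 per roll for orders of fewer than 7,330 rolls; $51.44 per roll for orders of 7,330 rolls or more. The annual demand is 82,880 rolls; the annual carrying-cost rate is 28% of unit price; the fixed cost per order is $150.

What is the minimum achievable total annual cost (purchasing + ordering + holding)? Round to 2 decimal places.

$4,317,830.97

H₁ = 28%×$52 = $14.5600;  H₂ = 28%×$51.44 = $14.4032
EOQ₁ = √(2×82,880×150/14.5600) = 1,306.79  (< 7,330, feasible at tier 1)
EOQ₂ = √(2×82,880×150/14.4032) = 1,313.88  (< 7,330 → use Q = 7,330 at tier-2 price)
TC(tier 1 (EOQ₁), Q≈1,306.8) = $4,328,786.82
TC(tier 2, Q≈7,330.0) = $4,317,830.97
Minimum at tier 2: $4,317,830.97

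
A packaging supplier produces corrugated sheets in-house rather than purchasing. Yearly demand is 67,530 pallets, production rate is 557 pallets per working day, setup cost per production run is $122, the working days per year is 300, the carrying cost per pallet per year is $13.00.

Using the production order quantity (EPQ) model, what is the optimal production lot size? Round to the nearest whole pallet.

1,458 pallets

d = 67,530/300 = 225.1000 pallets/day;  effective holding cost H(1 − d/p) = 13·(1 − 225.1000/557) = 7.74632
Q* = √(2DS / H_eff) = √(2·67,530·122 / 7.74632) ≈ 1,458.46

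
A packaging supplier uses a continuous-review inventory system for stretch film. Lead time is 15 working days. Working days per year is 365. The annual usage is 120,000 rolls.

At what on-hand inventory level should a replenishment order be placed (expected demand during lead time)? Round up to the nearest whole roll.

4,932 rolls

Daily demand d = 120,000 / 365 = 328.767 rolls/day
Demand during lead time = 328.767 × 15 = 4,931.51
Reorder point = 4,931.51 → round up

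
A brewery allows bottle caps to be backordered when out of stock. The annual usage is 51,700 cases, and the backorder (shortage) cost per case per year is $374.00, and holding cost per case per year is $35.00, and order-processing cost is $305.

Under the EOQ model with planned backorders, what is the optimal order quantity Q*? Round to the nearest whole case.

993 cases

Basic EOQ = √(2·51,700·305/35) = 949.240
Backorder adjustment √((H+b)/b) = √((35+374)/374) = 1.0457
Q* = 949.240 × 1.0457 ≈ 992.66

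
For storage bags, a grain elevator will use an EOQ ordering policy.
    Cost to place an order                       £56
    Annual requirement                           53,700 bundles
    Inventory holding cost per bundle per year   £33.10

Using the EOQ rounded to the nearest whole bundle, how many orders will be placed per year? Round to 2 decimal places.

126.06 orders per year

EOQ = √(2DS/H) = √(2 × 53,700 × 56 / 33.1)
    = √(181,703.93) ≈ 426.27 → Q = 426
N = D/Q = 53,700/426 ≈ 126.056 orders/yr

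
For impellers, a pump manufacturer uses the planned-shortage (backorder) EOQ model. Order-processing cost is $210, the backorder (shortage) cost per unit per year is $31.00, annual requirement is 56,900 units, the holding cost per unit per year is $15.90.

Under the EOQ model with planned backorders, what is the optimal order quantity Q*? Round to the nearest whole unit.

Basic EOQ = √(2·56,900·210/15.9) = 1,225.977
Backorder adjustment √((H+b)/b) = √((15.9+31)/31) = 1.2300
Q* = 1,225.977 × 1.2300 ≈ 1,507.95

1,508 units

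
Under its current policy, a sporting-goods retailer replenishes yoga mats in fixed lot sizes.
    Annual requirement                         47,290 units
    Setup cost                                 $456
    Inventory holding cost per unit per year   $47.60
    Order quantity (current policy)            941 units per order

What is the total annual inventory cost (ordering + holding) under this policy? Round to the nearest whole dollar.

$45,312

Annual ordering cost = (D/Q)·S = (47,290/941) × 456 = $22,916.30
Annual holding cost  = (Q/2)·H = (941/2) × 47.6 = $22,395.80
Total = $22,916.30 + $22,395.80 = $45,312.10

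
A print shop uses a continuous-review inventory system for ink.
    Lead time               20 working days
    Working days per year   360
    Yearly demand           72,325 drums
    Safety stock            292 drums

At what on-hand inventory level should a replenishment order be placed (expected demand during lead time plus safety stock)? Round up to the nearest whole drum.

4,311 drums

Daily demand d = 72,325 / 360 = 200.903 drums/day
Demand during lead time = 200.903 × 20 = 4,018.06
Reorder point = 4,018.06 + 292 = 4,310.06 → round up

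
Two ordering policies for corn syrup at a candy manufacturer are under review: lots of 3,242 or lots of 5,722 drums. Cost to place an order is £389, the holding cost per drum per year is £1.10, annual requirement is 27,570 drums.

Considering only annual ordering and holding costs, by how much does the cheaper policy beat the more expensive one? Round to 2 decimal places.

£69.76

Annual cost at Q: ordering D·S/Q plus holding Q·H/2.
TC(3,242) = (27,570/3,242)×389 + (3,242/2)×1.1 = £5,091.16
TC(5,722) = (27,570/5,722)×389 + (5,722/2)×1.1 = £5,021.40
Lots of 5,722 are cheaper by £69.76.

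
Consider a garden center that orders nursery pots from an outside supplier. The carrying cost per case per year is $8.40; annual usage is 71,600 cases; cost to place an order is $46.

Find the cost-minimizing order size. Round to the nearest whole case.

886 cases

Optimal lot size Q* = (2 × 71,600 × $46 / $8.4)^½ ≈ 885.55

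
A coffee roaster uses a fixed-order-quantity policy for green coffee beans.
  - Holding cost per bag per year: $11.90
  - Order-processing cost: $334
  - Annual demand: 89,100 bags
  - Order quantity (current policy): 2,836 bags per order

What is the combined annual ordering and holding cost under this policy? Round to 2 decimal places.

Ordering: D/Q × S = 89,100/2,836 × $334 = $10,493.44
Holding:  Q/2 × H = 2,836/2 × $11.9 = $16,874.20
Total = $10,493.44 + $16,874.20 = $27,367.64

$27,367.64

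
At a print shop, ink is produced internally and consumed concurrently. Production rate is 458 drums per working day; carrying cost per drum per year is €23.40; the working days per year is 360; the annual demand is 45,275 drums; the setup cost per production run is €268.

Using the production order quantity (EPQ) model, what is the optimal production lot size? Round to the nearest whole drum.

Daily demand d = 45,275/360 = 125.764; p = 458; 1 − d/p = 0.72541
EPQ = √(2DS / (H(1 − d/p)))
    = √(2 × 45,275 × 268 / (23.4 × 0.72541)) ≈ 1,195.67

1,196 drums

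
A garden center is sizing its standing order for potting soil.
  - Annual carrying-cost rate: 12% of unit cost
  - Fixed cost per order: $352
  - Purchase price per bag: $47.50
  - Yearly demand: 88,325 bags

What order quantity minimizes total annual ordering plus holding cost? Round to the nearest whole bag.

3,303 bags

H = i·C = 0.12 × $47.5 = $5.7000 per bag-year
2DS/H = 2·88,325·352/5.7 = 10,908,912.28
EOQ = √10,908,912.28 ≈ 3,302.86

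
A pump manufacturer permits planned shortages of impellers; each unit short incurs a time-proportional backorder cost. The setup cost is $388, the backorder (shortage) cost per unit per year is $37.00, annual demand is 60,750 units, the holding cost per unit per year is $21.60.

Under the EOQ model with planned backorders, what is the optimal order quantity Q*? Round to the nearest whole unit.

1,859 units

Q* = √(2DS/H) · √((H + b)/b)
   = √(2 × 60,750 × 388 / 21.6) · √((21.6 + 37) / 37)
   = 1,477.329 × 1.2585 ≈ 1,859.20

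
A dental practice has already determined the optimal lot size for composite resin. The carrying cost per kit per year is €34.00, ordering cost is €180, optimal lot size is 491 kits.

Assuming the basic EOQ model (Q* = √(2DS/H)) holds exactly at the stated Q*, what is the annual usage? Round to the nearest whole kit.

From Q* = √(2DS/H) ⇒ Q*² = 2DS/H.
D = Q²H / (2S) = 491² × 34 / (2 × 180) = 22,768.76

22,769 kits per year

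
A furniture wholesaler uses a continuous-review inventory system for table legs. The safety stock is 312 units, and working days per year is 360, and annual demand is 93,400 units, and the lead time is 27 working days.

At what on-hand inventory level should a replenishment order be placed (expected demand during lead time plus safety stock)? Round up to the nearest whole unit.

7,317 units

Daily demand d = 93,400 / 360 = 259.444 units/day
Demand during lead time = 259.444 × 27 = 7,005.00
Reorder point = 7,005.00 + 312 = 7,317.00 → round up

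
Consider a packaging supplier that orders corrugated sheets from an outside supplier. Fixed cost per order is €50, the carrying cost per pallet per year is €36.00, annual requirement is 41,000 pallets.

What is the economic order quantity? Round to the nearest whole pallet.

337 pallets

2DS/H = 2·41,000·50/36 = 113,888.89
EOQ = √113,888.89 ≈ 337.47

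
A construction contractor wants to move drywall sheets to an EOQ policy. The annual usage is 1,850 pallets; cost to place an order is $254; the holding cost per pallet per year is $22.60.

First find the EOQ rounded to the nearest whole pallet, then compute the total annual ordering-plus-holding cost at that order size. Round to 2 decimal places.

2DS/H = 2·1,850·254/22.6 = 41,584.07
EOQ = √41,584.07 ≈ 203.92 → Q = 204 pallets
Orders/yr = 1,850/204 = 9.069; ordering cost = 9.069 × $254 = $2,303.43
Average inventory = 204/2 = 102; holding cost = 102 × $22.6 = $2,305.20
Total = $2,303.43 + $2,305.20 = $4,608.63

$4,608.63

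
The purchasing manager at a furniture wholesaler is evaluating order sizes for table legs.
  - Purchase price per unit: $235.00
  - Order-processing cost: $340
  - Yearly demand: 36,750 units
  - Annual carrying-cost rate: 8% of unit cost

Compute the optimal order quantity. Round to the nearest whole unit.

1,153 units

Holding cost per unit per year: H = 8% × $235 = $18.8000
EOQ = √(2DS/H) = √(2 × 36,750 × 340 / 18.8)
    = √(1,329,255.32) ≈ 1,152.93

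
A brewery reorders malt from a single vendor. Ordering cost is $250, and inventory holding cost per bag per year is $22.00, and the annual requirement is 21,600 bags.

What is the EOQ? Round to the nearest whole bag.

EOQ = √(2DS/H) = √(2 × 21,600 × 250 / 22)
    = √(490,909.09) ≈ 700.65

701 bags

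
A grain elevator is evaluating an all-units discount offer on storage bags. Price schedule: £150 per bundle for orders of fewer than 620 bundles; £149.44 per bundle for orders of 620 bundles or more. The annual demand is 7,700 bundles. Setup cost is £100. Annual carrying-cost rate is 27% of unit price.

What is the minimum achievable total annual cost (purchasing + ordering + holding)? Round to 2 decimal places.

£1,162,897.47

H₁ = 27%×£150 = £40.5000;  H₂ = 27%×£149.44 = £40.3488
EOQ₁ = √(2×7,700×100/40.5000) = 195.00  (< 620, feasible at tier 1)
EOQ₂ = √(2×7,700×100/40.3488) = 195.36  (< 620 → use Q = 620 at tier-2 price)
TC(tier 1 (EOQ₁), Q≈195.0) = £1,162,897.47
TC(tier 2, Q≈620.0) = £1,164,438.06
Minimum at tier 1 (EOQ₁): £1,162,897.47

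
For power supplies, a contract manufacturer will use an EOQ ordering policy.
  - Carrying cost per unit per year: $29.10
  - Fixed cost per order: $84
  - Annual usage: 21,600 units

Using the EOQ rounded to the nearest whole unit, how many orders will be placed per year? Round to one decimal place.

Optimal lot size Q* = (2 × 21,600 × $84 / $29.1)^½ ≈ 353.13 → Q = 353
N = D/Q = 21,600/353 ≈ 61.190 orders/yr

61.2 orders per year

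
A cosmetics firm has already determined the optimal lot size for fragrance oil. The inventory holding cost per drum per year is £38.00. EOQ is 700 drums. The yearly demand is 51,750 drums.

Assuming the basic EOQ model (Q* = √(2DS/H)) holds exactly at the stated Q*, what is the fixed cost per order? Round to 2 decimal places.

Since Q* = (2DS/H)^½, squaring gives Q*²·H = 2DS.
S = Q²H / (2D) = 700² × 38 / (2 × 51,750) = 179.9034

£179.90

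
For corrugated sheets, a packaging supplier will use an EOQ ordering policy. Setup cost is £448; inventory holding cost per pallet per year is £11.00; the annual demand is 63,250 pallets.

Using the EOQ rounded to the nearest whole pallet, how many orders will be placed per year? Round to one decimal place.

EOQ = √(2DS/H) = √(2 × 63,250 × 448 / 11)
    = √(5,152,000.00) ≈ 2,269.80 → Q = 2,270
Orders per year = D/Q = 63,250 / 2,270 = 27.863

27.9 orders per year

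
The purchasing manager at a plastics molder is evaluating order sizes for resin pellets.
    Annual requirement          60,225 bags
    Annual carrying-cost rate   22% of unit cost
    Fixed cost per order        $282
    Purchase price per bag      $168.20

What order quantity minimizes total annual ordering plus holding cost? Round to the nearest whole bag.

958 bags

Carrying cost H = $168.2 × 22% = $37.0040/bag/yr
2DS/H = 2·60,225·282/37.004 = 917,925.09
EOQ = √917,925.09 ≈ 958.08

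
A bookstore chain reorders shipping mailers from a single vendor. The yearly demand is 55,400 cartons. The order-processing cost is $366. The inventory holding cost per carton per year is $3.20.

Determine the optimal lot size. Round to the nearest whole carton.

3,560 cartons

EOQ = √(2DS/H) = √(2 × 55,400 × 366 / 3.2)
    = √(12,672,750.00) ≈ 3,559.88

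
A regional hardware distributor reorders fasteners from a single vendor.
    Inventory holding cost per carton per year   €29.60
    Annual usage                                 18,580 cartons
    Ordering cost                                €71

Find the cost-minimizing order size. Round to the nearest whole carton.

Q* = √(2·D·S / H) = √(2·18,580·71 / 29.6) = √89,133.8 ≈ 298.55

299 cartons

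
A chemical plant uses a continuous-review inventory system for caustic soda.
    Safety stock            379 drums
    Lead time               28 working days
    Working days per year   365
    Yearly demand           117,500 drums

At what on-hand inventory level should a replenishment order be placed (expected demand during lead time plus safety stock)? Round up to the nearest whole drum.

9,393 drums

Daily demand d = 117,500 / 365 = 321.918 drums/day
Demand during lead time = 321.918 × 28 = 9,013.70
Reorder point = 9,013.70 + 379 = 9,392.70 → round up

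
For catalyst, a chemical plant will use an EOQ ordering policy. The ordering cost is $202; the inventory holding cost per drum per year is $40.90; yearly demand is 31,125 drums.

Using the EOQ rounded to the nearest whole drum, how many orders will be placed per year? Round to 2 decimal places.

2DS/H = 2·31,125·202/40.9 = 307,444.99
EOQ = √307,444.99 ≈ 554.48 → Q = 554
N = D/Q = 31,125/554 ≈ 56.182 orders/yr

56.18 orders per year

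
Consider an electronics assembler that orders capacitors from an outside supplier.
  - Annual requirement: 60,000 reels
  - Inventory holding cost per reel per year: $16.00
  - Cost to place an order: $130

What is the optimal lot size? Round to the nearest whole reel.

EOQ = √(2DS/H) = √(2 × 60,000 × 130 / 16)
    = √(975,000.00) ≈ 987.42

987 reels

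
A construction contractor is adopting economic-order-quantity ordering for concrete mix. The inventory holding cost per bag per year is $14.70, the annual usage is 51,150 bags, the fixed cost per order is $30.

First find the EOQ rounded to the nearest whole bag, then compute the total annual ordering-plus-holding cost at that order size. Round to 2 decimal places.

Optimal lot size Q* = (2 × 51,150 × $30 / $14.7)^½ ≈ 456.92 → Q = 457 bags
Ordering: D/Q × S = 51,150/457 × $30 = $3,357.77
Holding:  Q/2 × H = 457/2 × $14.7 = $3,358.95
Total = $3,357.77 + $3,358.95 = $6,716.72

$6,716.72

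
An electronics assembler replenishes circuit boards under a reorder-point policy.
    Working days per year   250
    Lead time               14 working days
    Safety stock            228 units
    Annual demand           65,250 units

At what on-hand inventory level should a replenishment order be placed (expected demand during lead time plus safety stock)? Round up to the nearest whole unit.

Daily demand d = 65,250 / 250 = 261.000 units/day
Demand during lead time = 261.000 × 14 = 3,654.00
Reorder point = 3,654.00 + 228 = 3,882.00 → round up

3,882 units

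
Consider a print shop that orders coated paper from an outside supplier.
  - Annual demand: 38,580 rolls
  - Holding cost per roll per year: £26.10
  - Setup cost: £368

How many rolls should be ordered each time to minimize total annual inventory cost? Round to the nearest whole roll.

1,043 rolls

Q* = √(2·D·S / H) = √(2·38,580·368 / 26.1) = √1,087,926.4 ≈ 1,043.04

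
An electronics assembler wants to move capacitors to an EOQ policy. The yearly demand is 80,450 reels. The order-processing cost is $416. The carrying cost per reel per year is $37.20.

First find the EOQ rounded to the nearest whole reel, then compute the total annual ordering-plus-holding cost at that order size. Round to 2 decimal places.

Q* = √(2·D·S / H) = √(2·80,450·416 / 37.2) = √1,799,311.8 ≈ 1,341.38 → Q = 1,341 reels
Orders/yr = 80,450/1,341 = 59.993; ordering cost = 59.993 × $416 = $24,956.90
Average inventory = 1,341/2 = 670.5; holding cost = 670.5 × $37.2 = $24,942.60
Total = $24,956.90 + $24,942.60 = $49,899.50

$49,899.50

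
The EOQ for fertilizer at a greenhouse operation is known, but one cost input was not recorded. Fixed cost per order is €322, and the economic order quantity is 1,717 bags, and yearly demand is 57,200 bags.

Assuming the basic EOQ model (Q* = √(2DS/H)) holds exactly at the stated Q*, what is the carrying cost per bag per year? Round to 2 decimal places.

EOQ relation: Q² = 2DS/H, so rearrange for the unknown.
H = 2DS / Q² = 2 × 57,200 × 322 / 1,717² = 12.4951

€12.50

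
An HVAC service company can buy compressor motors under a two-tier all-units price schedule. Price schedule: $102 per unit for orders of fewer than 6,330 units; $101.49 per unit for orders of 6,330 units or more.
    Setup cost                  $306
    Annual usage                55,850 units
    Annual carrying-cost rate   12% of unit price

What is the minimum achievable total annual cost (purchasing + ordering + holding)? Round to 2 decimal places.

$5,709,462.26

H₁ = 12%×$102 = $12.2400;  H₂ = 12%×$101.49 = $12.1788
EOQ₁ = √(2×55,850×306/12.2400) = 1,671.08  (< 6,330, feasible at tier 1)
EOQ₂ = √(2×55,850×306/12.1788) = 1,675.27  (< 6,330 → use Q = 6,330 at tier-2 price)
TC(tier 1 (EOQ₁), Q≈1,671.1) = $5,717,153.99
TC(tier 2, Q≈6,330.0) = $5,709,462.26
Minimum at tier 2: $5,709,462.26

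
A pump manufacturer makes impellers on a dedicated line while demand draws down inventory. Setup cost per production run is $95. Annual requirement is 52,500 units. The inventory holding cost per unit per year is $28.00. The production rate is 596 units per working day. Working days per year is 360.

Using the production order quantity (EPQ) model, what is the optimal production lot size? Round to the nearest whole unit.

687 units

Daily demand d = 52,500/360 = 145.833; p = 596; 1 − d/p = 0.75531
EPQ = √(2DS / (H(1 − d/p)))
    = √(2 × 52,500 × 95 / (28 × 0.75531)) ≈ 686.77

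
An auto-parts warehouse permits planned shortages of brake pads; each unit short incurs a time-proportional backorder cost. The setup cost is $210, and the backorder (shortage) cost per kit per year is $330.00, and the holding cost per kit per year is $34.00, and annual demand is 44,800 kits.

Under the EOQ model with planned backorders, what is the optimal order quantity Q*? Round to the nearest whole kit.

781 kits

Q* = √(2DS/H) · √((H + b)/b)
   = √(2 × 44,800 × 210 / 34) · √((34 + 330) / 330)
   = 743.917 × 1.0503 ≈ 781.30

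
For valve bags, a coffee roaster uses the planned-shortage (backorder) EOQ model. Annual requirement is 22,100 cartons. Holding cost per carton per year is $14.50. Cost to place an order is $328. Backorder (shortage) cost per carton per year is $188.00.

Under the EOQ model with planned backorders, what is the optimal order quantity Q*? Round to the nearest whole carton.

1,038 cartons

Q* = √(2DS/H) · √((H + b)/b)
   = √(2 × 22,100 × 328 / 14.5) · √((14.5 + 188) / 188)
   = 999.917 × 1.0378 ≈ 1,037.76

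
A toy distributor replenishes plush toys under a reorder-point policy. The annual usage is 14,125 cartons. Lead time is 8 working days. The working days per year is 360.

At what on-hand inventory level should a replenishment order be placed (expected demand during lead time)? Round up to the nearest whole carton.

314 cartons

Daily demand d = 14,125 / 360 = 39.236 cartons/day
Demand during lead time = 39.236 × 8 = 313.89
Reorder point = 313.89 → round up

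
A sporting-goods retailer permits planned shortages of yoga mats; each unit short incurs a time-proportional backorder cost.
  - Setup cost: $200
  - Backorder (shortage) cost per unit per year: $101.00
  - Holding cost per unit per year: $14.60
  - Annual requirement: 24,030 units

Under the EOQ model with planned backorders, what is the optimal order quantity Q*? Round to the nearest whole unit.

Q* = √(2DS/H) · √((H + b)/b)
   = √(2 × 24,030 × 200 / 14.6) · √((14.6 + 101) / 101)
   = 811.391 × 1.0698 ≈ 868.06

868 units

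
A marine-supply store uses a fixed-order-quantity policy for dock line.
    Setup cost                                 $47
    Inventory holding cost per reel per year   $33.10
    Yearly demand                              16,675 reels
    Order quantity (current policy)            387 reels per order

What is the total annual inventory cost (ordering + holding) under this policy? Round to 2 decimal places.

Orders/yr = 16,675/387 = 43.088; ordering cost = 43.088 × $47 = $2,025.13
Average inventory = 387/2 = 193.5; holding cost = 193.5 × $33.1 = $6,404.85
Total = $2,025.13 + $6,404.85 = $8,429.98

$8,429.98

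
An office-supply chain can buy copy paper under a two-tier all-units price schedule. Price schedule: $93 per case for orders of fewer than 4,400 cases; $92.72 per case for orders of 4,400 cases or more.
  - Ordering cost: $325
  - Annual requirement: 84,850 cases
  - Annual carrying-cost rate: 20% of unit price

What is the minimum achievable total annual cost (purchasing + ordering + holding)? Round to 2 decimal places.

$7,914,356.13

H₁ = 20%×$93 = $18.6000;  H₂ = 20%×$92.72 = $18.5440
EOQ₁ = √(2×84,850×325/18.6000) = 1,721.97  (< 4,400, feasible at tier 1)
EOQ₂ = √(2×84,850×325/18.5440) = 1,724.57  (< 4,400 → use Q = 4,400 at tier-2 price)
TC(tier 1 (EOQ₁), Q≈1,722.0) = $7,923,078.68
TC(tier 2, Q≈4,400.0) = $7,914,356.13
Minimum at tier 2: $7,914,356.13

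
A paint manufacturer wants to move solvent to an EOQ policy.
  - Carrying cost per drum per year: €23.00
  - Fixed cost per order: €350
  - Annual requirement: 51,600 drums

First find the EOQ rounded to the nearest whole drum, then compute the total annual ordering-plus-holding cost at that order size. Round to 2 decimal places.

€28,822.91

Optimal lot size Q* = (2 × 51,600 × €350 / €23)^½ ≈ 1,253.17 → Q = 1,253 drums
Annual ordering cost = (D/Q)·S = (51,600/1,253) × 350 = €14,413.41
Annual holding cost  = (Q/2)·H = (1,253/2) × 23 = €14,409.50
Total = €14,413.41 + €14,409.50 = €28,822.91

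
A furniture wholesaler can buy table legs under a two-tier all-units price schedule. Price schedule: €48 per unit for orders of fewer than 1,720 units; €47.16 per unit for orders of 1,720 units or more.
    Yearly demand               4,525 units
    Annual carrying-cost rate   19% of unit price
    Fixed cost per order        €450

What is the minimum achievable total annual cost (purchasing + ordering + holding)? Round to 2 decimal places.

€222,288.81

H₁ = 19%×€48 = €9.1200;  H₂ = 19%×€47.16 = €8.9604
EOQ₁ = √(2×4,525×450/9.1200) = 668.24  (< 1,720, feasible at tier 1)
EOQ₂ = √(2×4,525×450/8.9604) = 674.17  (< 1,720 → use Q = 1,720 at tier-2 price)
TC(tier 1 (EOQ₁), Q≈668.2) = €223,294.36
TC(tier 2, Q≈1,720.0) = €222,288.81
Minimum at tier 2: €222,288.81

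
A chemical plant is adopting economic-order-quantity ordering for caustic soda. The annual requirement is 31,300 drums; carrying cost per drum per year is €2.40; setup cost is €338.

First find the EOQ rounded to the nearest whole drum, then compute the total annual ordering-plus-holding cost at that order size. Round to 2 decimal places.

€7,126.09

2DS/H = 2·31,300·338/2.4 = 8,816,166.67
EOQ = √8,816,166.67 ≈ 2,969.20 → Q = 2,969 drums
Annual ordering cost = (D/Q)·S = (31,300/2,969) × 338 = €3,563.29
Annual holding cost  = (Q/2)·H = (2,969/2) × 2.4 = €3,562.80
Total = €3,563.29 + €3,562.80 = €7,126.09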